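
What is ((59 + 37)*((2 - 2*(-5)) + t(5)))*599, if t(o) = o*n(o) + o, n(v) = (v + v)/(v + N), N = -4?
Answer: 3852768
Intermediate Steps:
n(v) = 2*v/(-4 + v) (n(v) = (v + v)/(v - 4) = (2*v)/(-4 + v) = 2*v/(-4 + v))
t(o) = o + 2*o²/(-4 + o) (t(o) = o*(2*o/(-4 + o)) + o = 2*o²/(-4 + o) + o = o + 2*o²/(-4 + o))
((59 + 37)*((2 - 2*(-5)) + t(5)))*599 = ((59 + 37)*((2 - 2*(-5)) + 5*(-4 + 3*5)/(-4 + 5)))*599 = (96*((2 + 10) + 5*(-4 + 15)/1))*599 = (96*(12 + 5*1*11))*599 = (96*(12 + 55))*599 = (96*67)*599 = 6432*599 = 3852768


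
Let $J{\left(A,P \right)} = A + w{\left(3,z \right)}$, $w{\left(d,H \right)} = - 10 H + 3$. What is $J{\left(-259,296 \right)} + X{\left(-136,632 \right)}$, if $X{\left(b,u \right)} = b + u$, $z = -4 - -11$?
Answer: $170$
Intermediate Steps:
$z = 7$ ($z = -4 + 11 = 7$)
$w{\left(d,H \right)} = 3 - 10 H$
$J{\left(A,P \right)} = -67 + A$ ($J{\left(A,P \right)} = A + \left(3 - 70\right) = A - 67 = -67 + A$)
$J{\left(-259,296 \right)} + X{\left(-136,632 \right)} = \left(-67 - 259\right) + \left(-136 + 632\right) = -326 + 496 = 170$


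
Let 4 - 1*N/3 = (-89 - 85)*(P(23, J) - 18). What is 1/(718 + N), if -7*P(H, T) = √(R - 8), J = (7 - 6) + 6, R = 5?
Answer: -212317/1840347848 + 1827*I*√3/1840347848 ≈ -0.00011537 + 1.7195e-6*I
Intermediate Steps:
J = 7 (J = 1 + 6 = 7)
P(H, T) = -I*√3/7 (P(H, T) = -√(5 - 8)/7 = -I*√3/7)
N = -9384 - 522*I*√3/7 (N = 12 - 3*(-89 - 85)*(-I*√3/7 - 18) = 12 - (-522)*(-18 - I*√3/7) = 12 - 3*(3132 + 174*I*√3/7) = 12 + (-9396 - 522*I*√3/7) = -9384 - 522*I*√3/7 ≈ -9384.0 - 129.16*I)
1/(718 + N) = 1/(718 + (-9384 - 522*I*√3/7)) = 1/(-8666 - 522*I*√3/7)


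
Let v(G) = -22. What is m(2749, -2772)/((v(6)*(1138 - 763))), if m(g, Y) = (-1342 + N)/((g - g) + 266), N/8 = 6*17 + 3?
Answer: 251/1097250 ≈ 0.00022875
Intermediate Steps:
N = 840 (N = 8*(6*17 + 3) = 8*(102 + 3) = 8*105 = 840)
m(g, Y) = -251/133 (m(g, Y) = (-1342 + 840)/((g - g) + 266) = -502/(0 + 266) = -502/266 = -502*1/266 = -251/133)
m(2749, -2772)/((v(6)*(1138 - 763))) = -251*(-1/(22*(1138 - 763)))/133 = -251/(133*((-22*375))) = -251/133/(-8250) = -251/133*(-1/8250) = 251/1097250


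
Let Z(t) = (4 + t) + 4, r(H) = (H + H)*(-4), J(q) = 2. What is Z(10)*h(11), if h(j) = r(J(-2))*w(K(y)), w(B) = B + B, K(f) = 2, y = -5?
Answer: -1152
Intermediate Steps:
w(B) = 2*B
r(H) = -8*H (r(H) = (2*H)*(-4) = -8*H)
h(j) = -64 (h(j) = (-8*2)*(2*2) = -16*4 = -64)
Z(t) = 8 + t
Z(10)*h(11) = (8 + 10)*(-64) = 18*(-64) = -1152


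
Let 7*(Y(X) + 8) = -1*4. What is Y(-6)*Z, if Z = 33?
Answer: -1980/7 ≈ -282.86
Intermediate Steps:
Y(X) = -60/7 (Y(X) = -8 + (-1*4)/7 = -8 + (⅐)*(-4) = -8 - 4/7 = -60/7)
Y(-6)*Z = -60/7*33 = -1980/7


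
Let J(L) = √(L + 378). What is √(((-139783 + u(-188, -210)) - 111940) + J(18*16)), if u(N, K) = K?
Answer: √(-251933 + 3*√74) ≈ 501.9*I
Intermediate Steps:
J(L) = √(378 + L)
√(((-139783 + u(-188, -210)) - 111940) + J(18*16)) = √(((-139783 - 210) - 111940) + √(378 + 18*16)) = √((-139993 - 111940) + √(378 + 288)) = √(-251933 + √666) = √(-251933 + 3*√74)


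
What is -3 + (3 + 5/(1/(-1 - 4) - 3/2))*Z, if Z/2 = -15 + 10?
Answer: -61/17 ≈ -3.5882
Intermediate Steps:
Z = -10 (Z = 2*(-15 + 10) = 2*(-5) = -10)
-3 + (3 + 5/(1/(-1 - 4) - 3/2))*Z = -3 + (3 + 5/(1/(-1 - 4) - 3/2))*(-10) = -3 + (3 + 5/(1/(-5) - 3*1/2))*(-10) = -3 + (3 + 5/(-1/5 - 3/2))*(-10) = -3 + (3 + 5/(-17/10))*(-10) = -3 + (3 + 5*(-10/17))*(-10) = -3 + (3 - 50/17)*(-10) = -3 + (1/17)*(-10) = -3 - 10/17 = -61/17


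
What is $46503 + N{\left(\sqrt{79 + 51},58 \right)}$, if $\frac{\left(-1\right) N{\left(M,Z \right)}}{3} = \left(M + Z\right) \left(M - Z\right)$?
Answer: $56205$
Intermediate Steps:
$N{\left(M,Z \right)} = - 3 \left(M + Z\right) \left(M - Z\right)$
$46503 + N{\left(\sqrt{79 + 51},58 \right)} = 46503 + \left(- 3 \left(\sqrt{79 + 51}\right)^{2} + 3 \cdot 58^{2}\right) = 46503 + \left(- 3 \left(\sqrt{130}\right)^{2} + 3 \cdot 3364\right) = 46503 + \left(\left(-3\right) 130 + 10092\right) = 46503 + \left(-390 + 10092\right) = 46503 + 9702 = 56205$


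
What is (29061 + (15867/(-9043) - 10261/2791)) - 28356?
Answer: 17656429145/25239013 ≈ 699.57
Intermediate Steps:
(29061 + (15867/(-9043) - 10261/2791)) - 28356 = (29061 + (15867*(-1/9043) - 10261*1/2791)) - 28356 = (29061 + (-15867/9043 - 10261/2791)) - 28356 = (29061 - 137075020/25239013) - 28356 = 733333881773/25239013 - 28356 = 17656429145/25239013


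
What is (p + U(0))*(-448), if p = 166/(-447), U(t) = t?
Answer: 74368/447 ≈ 166.37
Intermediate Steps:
p = -166/447 (p = 166*(-1/447) = -166/447 ≈ -0.37136)
(p + U(0))*(-448) = (-166/447 + 0)*(-448) = -166/447*(-448) = 74368/447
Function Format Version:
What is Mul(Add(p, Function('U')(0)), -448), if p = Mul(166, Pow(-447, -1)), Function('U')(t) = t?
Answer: Rational(74368, 447) ≈ 166.37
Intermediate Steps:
p = Rational(-166, 447) (p = Mul(166, Rational(-1, 447)) = Rational(-166, 447) ≈ -0.37136)
Mul(Add(p, Function('U')(0)), -448) = Mul(Add(Rational(-166, 447), 0), -448) = Mul(Rational(-166, 447), -448) = Rational(74368, 447)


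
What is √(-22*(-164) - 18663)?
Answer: I*√15055 ≈ 122.7*I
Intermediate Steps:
√(-22*(-164) - 18663) = √(3608 - 18663) = √(-15055) = I*√15055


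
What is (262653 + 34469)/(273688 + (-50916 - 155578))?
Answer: 148561/33597 ≈ 4.4219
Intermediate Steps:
(262653 + 34469)/(273688 + (-50916 - 155578)) = 297122/(273688 - 206494) = 297122/67194 = 297122*(1/67194) = 148561/33597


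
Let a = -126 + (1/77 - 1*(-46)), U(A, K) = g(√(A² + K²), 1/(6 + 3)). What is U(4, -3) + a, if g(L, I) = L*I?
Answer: -55046/693 ≈ -79.431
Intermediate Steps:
g(L, I) = I*L
U(A, K) = √(A² + K²)/9 (U(A, K) = √(A² + K²)/(6 + 3) = √(A² + K²)/9)
a = -6159/77 (a = -126 + (1/77 + 46) = -126 + 3543/77 = -6159/77 ≈ -79.987)
U(4, -3) + a = √(4² + (-3)²)/9 - 6159/77 = √(16 + 9)/9 - 6159/77 = √25/9 - 6159/77 = (⅑)*5 - 6159/77 = 5/9 - 6159/77 = -55046/693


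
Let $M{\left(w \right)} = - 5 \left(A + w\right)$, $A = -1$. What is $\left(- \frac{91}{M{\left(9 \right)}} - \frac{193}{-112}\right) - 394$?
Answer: $- \frac{218401}{560} \approx -390.0$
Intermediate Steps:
$M{\left(w \right)} = 5 - 5 w$ ($M{\left(w \right)} = - 5 \left(-1 + w\right) = 5 - 5 w$)
$\left(- \frac{91}{M{\left(9 \right)}} - \frac{193}{-112}\right) - 394 = \left(- \frac{91}{5 - 45} - \frac{193}{-112}\right) - 394 = \left(- \frac{91}{5 - 45} - - \frac{193}{112}\right) - 394 = \left(- \frac{91}{-40} + \frac{193}{112}\right) - 394 = \left(\left(-91\right) \left(- \frac{1}{40}\right) + \frac{193}{112}\right) - 394 = \left(\frac{91}{40} + \frac{193}{112}\right) - 394 = \frac{2239}{560} - 394 = - \frac{218401}{560}$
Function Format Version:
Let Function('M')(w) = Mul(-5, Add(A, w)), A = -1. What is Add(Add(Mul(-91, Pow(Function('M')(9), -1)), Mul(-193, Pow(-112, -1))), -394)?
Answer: Rational(-218401, 560) ≈ -390.00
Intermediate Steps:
Function('M')(w) = Add(5, Mul(-5, w)) (Function('M')(w) = Mul(-5, Add(-1, w)) = Add(5, Mul(-5, w)))
Add(Add(Mul(-91, Pow(Function('M')(9), -1)), Mul(-193, Pow(-112, -1))), -394) = Add(Add(Mul(-91, Pow(Add(5, Mul(-5, 9)), -1)), Mul(-193, Pow(-112, -1))), -394) = Add(Add(Mul(-91, Pow(Add(5, -45), -1)), Mul(-193, Rational(-1, 112))), -394) = Add(Add(Mul(-91, Pow(-40, -1)), Rational(193, 112)), -394) = Add(Add(Mul(-91, Rational(-1, 40)), Rational(193, 112)), -394) = Add(Add(Rational(91, 40), Rational(193, 112)), -394) = Add(Rational(2239, 560), -394) = Rational(-218401, 560)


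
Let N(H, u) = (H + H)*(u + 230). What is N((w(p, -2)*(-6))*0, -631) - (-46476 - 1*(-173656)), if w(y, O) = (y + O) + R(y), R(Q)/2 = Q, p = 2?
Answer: -127180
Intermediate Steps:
R(Q) = 2*Q
w(y, O) = O + 3*y (w(y, O) = (y + O) + 2*y = (O + y) + 2*y = O + 3*y)
N(H, u) = 2*H*(230 + u) (N(H, u) = (2*H)*(230 + u) = 2*H*(230 + u))
N((w(p, -2)*(-6))*0, -631) - (-46476 - 1*(-173656)) = 2*(((-2 + 3*2)*(-6))*0)*(230 - 631) - (-46476 - 1*(-173656)) = 2*(((-2 + 6)*(-6))*0)*(-401) - (-46476 + 173656) = 2*((4*(-6))*0)*(-401) - 1*127180 = 2*(-24*0)*(-401) - 127180 = 2*0*(-401) - 127180 = 0 - 127180 = -127180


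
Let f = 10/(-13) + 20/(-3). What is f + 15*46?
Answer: 26620/39 ≈ 682.56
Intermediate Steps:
f = -290/39 (f = 10*(-1/13) + 20*(-1/3) = -10/13 - 20/3 = -290/39 ≈ -7.4359)
f + 15*46 = -290/39 + 15*46 = -290/39 + 690 = 26620/39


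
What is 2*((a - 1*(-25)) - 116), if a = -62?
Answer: -306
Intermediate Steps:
2*((a - 1*(-25)) - 116) = 2*((-62 - 1*(-25)) - 116) = 2*((-62 + 25) - 116) = 2*(-37 - 116) = 2*(-153) = -306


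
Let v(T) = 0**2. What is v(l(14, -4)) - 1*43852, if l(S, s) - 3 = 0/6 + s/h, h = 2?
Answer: -43852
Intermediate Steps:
l(S, s) = 3 + s/2 (l(S, s) = 3 + (0/6 + s/2) = 3 + (0*(1/6) + s*(1/2)) = 3 + (0 + s/2) = 3 + s/2)
v(T) = 0
v(l(14, -4)) - 1*43852 = 0 - 1*43852 = 0 - 43852 = -43852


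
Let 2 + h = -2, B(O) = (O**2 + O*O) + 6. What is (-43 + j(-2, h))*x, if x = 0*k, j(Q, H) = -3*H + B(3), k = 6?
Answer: 0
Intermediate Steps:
B(O) = 6 + 2*O**2 (B(O) = (O**2 + O**2) + 6 = 2*O**2 + 6 = 6 + 2*O**2)
h = -4 (h = -2 - 2 = -4)
j(Q, H) = 24 - 3*H (j(Q, H) = -3*H + (6 + 2*3**2) = -3*H + (6 + 2*9) = -3*H + (6 + 18) = -3*H + 24 = 24 - 3*H)
x = 0 (x = 0*6 = 0)
(-43 + j(-2, h))*x = (-43 + (24 - 3*(-4)))*0 = (-43 + (24 + 12))*0 = (-43 + 36)*0 = -7*0 = 0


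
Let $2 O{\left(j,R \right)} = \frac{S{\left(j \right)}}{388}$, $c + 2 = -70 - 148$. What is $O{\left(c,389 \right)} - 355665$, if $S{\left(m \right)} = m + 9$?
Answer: $- \frac{275996251}{776} \approx -3.5567 \cdot 10^{5}$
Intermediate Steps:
$c = -220$ ($c = -2 - 218 = -220$)
$S{\left(m \right)} = 9 + m$
$O{\left(j,R \right)} = \frac{9}{776} + \frac{j}{776}$ ($O{\left(j,R \right)} = \frac{\left(9 + j\right) \frac{1}{388}}{2} = \frac{\frac{9}{388} + \frac{j}{388}}{2} = \frac{9}{776} + \frac{j}{776}$)
$O{\left(c,389 \right)} - 355665 = \left(\frac{9}{776} + \frac{1}{776} \left(-220\right)\right) - 355665 = \left(\frac{9}{776} - \frac{55}{194}\right) - 355665 = - \frac{211}{776} - 355665 = - \frac{275996251}{776}$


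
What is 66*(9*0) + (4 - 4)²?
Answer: 0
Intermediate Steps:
66*(9*0) + (4 - 4)² = 66*0 + 0² = 0 + 0 = 0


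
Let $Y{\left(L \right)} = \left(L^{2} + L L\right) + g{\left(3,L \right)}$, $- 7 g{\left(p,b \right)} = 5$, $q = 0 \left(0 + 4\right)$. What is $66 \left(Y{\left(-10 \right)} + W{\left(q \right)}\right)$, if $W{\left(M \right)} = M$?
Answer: $\frac{92070}{7} \approx 13153.0$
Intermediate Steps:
$q = 0$ ($q = 0 \cdot 4 = 0$)
$g{\left(p,b \right)} = - \frac{5}{7}$ ($g{\left(p,b \right)} = \left(- \frac{1}{7}\right) 5 = - \frac{5}{7}$)
$Y{\left(L \right)} = - \frac{5}{7} + 2 L^{2}$ ($Y{\left(L \right)} = \left(L^{2} + L L\right) - \frac{5}{7} = \left(L^{2} + L^{2}\right) - \frac{5}{7} = 2 L^{2} - \frac{5}{7} = - \frac{5}{7} + 2 L^{2}$)
$66 \left(Y{\left(-10 \right)} + W{\left(q \right)}\right) = 66 \left(\left(- \frac{5}{7} + 2 \left(-10\right)^{2}\right) + 0\right) = 66 \left(\left(- \frac{5}{7} + 2 \cdot 100\right) + 0\right) = 66 \left(\left(- \frac{5}{7} + 200\right) + 0\right) = 66 \left(\frac{1395}{7} + 0\right) = 66 \cdot \frac{1395}{7} = \frac{92070}{7}$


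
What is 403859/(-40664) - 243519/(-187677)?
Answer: -21964196309/2543899176 ≈ -8.6341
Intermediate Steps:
403859/(-40664) - 243519/(-187677) = 403859*(-1/40664) - 243519*(-1/187677) = -403859/40664 + 81173/62559 = -21964196309/2543899176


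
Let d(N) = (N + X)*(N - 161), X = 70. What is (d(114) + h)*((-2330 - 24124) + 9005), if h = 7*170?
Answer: 130134642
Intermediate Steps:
h = 1190
d(N) = (-161 + N)*(70 + N) (d(N) = (N + 70)*(N - 161) = (70 + N)*(-161 + N) = (-161 + N)*(70 + N))
(d(114) + h)*((-2330 - 24124) + 9005) = ((-11270 + 114**2 - 91*114) + 1190)*((-2330 - 24124) + 9005) = ((-11270 + 12996 - 10374) + 1190)*(-26454 + 9005) = (-8648 + 1190)*(-17449) = -7458*(-17449) = 130134642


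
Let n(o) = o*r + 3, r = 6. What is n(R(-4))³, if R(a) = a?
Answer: -9261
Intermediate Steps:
n(o) = 3 + 6*o (n(o) = o*6 + 3 = 6*o + 3 = 3 + 6*o)
n(R(-4))³ = (3 + 6*(-4))³ = (3 - 24)³ = (-21)³ = -9261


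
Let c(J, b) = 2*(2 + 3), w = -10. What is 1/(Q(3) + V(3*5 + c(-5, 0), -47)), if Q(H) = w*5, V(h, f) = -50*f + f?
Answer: 1/2253 ≈ 0.00044385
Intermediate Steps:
c(J, b) = 10 (c(J, b) = 2*5 = 10)
V(h, f) = -49*f
Q(H) = -50 (Q(H) = -10*5 = -50)
1/(Q(3) + V(3*5 + c(-5, 0), -47)) = 1/(-50 - 49*(-47)) = 1/(-50 + 2303) = 1/2253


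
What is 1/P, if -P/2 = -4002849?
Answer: 1/8005698 ≈ 1.2491e-7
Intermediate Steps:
P = 8005698 (P = -2*(-4002849) = 8005698)
1/P = 1/8005698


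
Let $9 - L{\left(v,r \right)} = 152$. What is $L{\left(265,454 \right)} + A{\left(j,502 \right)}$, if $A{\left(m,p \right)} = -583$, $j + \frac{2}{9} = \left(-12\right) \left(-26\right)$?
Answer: $-726$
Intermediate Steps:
$L{\left(v,r \right)} = -143$ ($L{\left(v,r \right)} = 9 - 152 = -143$)
$j = \frac{2806}{9}$ ($j = - \frac{2}{9} - -312 = - \frac{2}{9} + 312 = \frac{2806}{9} \approx 311.78$)
$L{\left(265,454 \right)} + A{\left(j,502 \right)} = -143 - 583 = -726$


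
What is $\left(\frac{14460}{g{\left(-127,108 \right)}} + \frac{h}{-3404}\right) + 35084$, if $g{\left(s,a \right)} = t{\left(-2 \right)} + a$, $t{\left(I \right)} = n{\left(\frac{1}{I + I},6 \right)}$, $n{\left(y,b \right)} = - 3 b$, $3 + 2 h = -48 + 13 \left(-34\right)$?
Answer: $\frac{719838551}{20424} \approx 35245.0$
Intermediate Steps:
$h = - \frac{493}{2}$ ($h = - \frac{3}{2} + \frac{-48 + 13 \left(-34\right)}{2} = - \frac{3}{2} + \frac{-48 - 442}{2} = - \frac{3}{2} + \frac{1}{2} \left(-490\right) = - \frac{3}{2} - 245 = - \frac{493}{2} \approx -246.5$)
$t{\left(I \right)} = -18$ ($t{\left(I \right)} = \left(-3\right) 6 = -18$)
$g{\left(s,a \right)} = -18 + a$
$\left(\frac{14460}{g{\left(-127,108 \right)}} + \frac{h}{-3404}\right) + 35084 = \left(\frac{14460}{-18 + 108} - \frac{493}{2 \left(-3404\right)}\right) + 35084 = \left(\frac{14460}{90} - - \frac{493}{6808}\right) + 35084 = \left(14460 \cdot \frac{1}{90} + \frac{493}{6808}\right) + 35084 = \left(\frac{482}{3} + \frac{493}{6808}\right) + 35084 = \frac{3282935}{20424} + 35084 = \frac{719838551}{20424}$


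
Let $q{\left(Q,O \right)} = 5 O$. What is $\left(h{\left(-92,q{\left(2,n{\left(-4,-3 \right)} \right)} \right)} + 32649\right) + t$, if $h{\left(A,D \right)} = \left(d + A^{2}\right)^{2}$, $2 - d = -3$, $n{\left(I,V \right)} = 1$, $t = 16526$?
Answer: $71773136$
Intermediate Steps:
$d = 5$ ($d = 2 - -3 = 2 + 3 = 5$)
$h{\left(A,D \right)} = \left(5 + A^{2}\right)^{2}$
$\left(h{\left(-92,q{\left(2,n{\left(-4,-3 \right)} \right)} \right)} + 32649\right) + t = \left(\left(5 + \left(-92\right)^{2}\right)^{2} + 32649\right) + 16526 = \left(\left(5 + 8464\right)^{2} + 32649\right) + 16526 = \left(8469^{2} + 32649\right) + 16526 = \left(71723961 + 32649\right) + 16526 = 71756610 + 16526 = 71773136$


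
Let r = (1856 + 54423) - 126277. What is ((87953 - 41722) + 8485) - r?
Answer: 124714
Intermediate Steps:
r = -69998 (r = 56279 - 126277 = -69998)
((87953 - 41722) + 8485) - r = ((87953 - 41722) + 8485) - 1*(-69998) = (46231 + 8485) + 69998 = 54716 + 69998 = 124714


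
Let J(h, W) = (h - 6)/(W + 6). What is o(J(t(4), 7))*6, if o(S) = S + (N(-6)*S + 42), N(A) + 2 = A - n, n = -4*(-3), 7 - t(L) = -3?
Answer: 2820/13 ≈ 216.92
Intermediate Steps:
t(L) = 10 (t(L) = 7 - 1*(-3) = 7 + 3 = 10)
J(h, W) = (-6 + h)/(6 + W)
n = 12
N(A) = -14 + A (N(A) = -2 + (A - 1*12) = -2 + (A - 12) = -2 + (-12 + A) = -14 + A)
o(S) = 42 - 19*S (o(S) = S + ((-14 - 6)*S + 42) = S + (-20*S + 42) = S + (42 - 20*S) = 42 - 19*S)
o(J(t(4), 7))*6 = (42 - 19*(-6 + 10)/(6 + 7))*6 = (42 - 19*4/13)*6 = (42 - 76/13)*6 = (470/13)*6 = 2820/13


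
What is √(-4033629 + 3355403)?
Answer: I*√678226 ≈ 823.54*I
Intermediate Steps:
√(-4033629 + 3355403) = √(-678226) = I*√678226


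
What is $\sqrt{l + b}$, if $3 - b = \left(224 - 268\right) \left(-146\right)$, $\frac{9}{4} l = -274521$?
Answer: $\frac{i \sqrt{1155873}}{3} \approx 358.37 i$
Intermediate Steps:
$l = - \frac{366028}{3}$ ($l = \frac{4}{9} \left(-274521\right) = - \frac{366028}{3} \approx -1.2201 \cdot 10^{5}$)
$b = -6421$ ($b = 3 - \left(224 - 268\right) \left(-146\right) = 3 - \left(-44\right) \left(-146\right) = 3 - 6424 = -6421$)
$\sqrt{l + b} = \sqrt{- \frac{366028}{3} - 6421} = \sqrt{- \frac{385291}{3}} = \frac{i \sqrt{1155873}}{3}$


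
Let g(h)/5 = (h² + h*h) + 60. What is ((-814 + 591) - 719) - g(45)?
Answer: -21492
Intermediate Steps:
g(h) = 300 + 10*h² (g(h) = 5*((h² + h*h) + 60) = 5*((h² + h²) + 60) = 5*(2*h² + 60) = 5*(60 + 2*h²) = 300 + 10*h²)
((-814 + 591) - 719) - g(45) = ((-814 + 591) - 719) - (300 + 10*45²) = (-223 - 719) - (300 + 10*2025) = -942 - (300 + 20250) = -942 - 1*20550 = -942 - 20550 = -21492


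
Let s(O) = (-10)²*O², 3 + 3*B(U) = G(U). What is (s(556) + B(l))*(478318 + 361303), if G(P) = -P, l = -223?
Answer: 77867307953420/3 ≈ 2.5956e+13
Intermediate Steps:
B(U) = -1 - U/3 (B(U) = -1 + (-U)/3 = -1 - U/3)
s(O) = 100*O²
(s(556) + B(l))*(478318 + 361303) = (100*556² + (-1 - ⅓*(-223)))*(478318 + 361303) = (100*309136 + (-1 + 223/3))*839621 = (30913600 + 220/3)*839621 = (92741020/3)*839621 = 77867307953420/3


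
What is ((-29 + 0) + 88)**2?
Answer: 3481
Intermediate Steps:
((-29 + 0) + 88)**2 = (-29 + 88)**2 = 59**2 = 3481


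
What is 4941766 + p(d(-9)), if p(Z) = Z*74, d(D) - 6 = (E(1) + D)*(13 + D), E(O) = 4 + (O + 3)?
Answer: 4941914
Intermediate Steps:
E(O) = 7 + O (E(O) = 4 + (3 + O) = 7 + O)
d(D) = 6 + (8 + D)*(13 + D) (d(D) = 6 + ((7 + 1) + D)*(13 + D) = 6 + (8 + D)*(13 + D))
p(Z) = 74*Z
4941766 + p(d(-9)) = 4941766 + 74*(110 + (-9)**2 + 21*(-9)) = 4941766 + 74*(110 + 81 - 189) = 4941766 + 74*2 = 4941766 + 148 = 4941914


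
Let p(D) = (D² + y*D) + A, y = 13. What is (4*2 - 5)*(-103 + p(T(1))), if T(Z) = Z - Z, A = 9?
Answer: -282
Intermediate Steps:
T(Z) = 0
p(D) = 9 + D² + 13*D (p(D) = (D² + 13*D) + 9 = 9 + D² + 13*D)
(4*2 - 5)*(-103 + p(T(1))) = (4*2 - 5)*(-103 + (9 + 0² + 13*0)) = (8 - 5)*(-103 + (9 + 0 + 0)) = 3*(-103 + 9) = 3*(-94) = -282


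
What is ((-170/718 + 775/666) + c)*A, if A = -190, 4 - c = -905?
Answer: -20668015795/119547 ≈ -1.7289e+5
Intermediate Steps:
c = 909 (c = 4 - 1*(-905) = 4 + 905 = 909)
((-170/718 + 775/666) + c)*A = ((-170/718 + 775/666) + 909)*(-190) = ((-170*1/718 + 775*(1/666)) + 909)*(-190) = ((-85/359 + 775/666) + 909)*(-190) = (221615/239094 + 909)*(-190) = (217558061/239094)*(-190) = -20668015795/119547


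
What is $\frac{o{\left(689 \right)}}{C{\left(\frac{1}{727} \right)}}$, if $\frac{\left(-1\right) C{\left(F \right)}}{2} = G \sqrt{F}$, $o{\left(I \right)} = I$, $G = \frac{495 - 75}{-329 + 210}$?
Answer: $\frac{11713 \sqrt{727}}{120} \approx 2631.8$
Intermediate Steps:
$G = - \frac{60}{17}$ ($G = \frac{420}{-119} = 420 \left(- \frac{1}{119}\right) = - \frac{60}{17} \approx -3.5294$)
$C{\left(F \right)} = \frac{120 \sqrt{F}}{17}$ ($C{\left(F \right)} = - 2 \left(- \frac{60 \sqrt{F}}{17}\right) = \frac{120 \sqrt{F}}{17}$)
$\frac{o{\left(689 \right)}}{C{\left(\frac{1}{727} \right)}} = \frac{689}{\frac{120}{17} \sqrt{\frac{1}{727}}} = \frac{689}{\frac{120}{17} \frac{\sqrt{727}}{727}} = \frac{689}{\frac{120}{12359} \sqrt{727}} = 689 \frac{17 \sqrt{727}}{120} = \frac{11713 \sqrt{727}}{120}$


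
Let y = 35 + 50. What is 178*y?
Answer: 15130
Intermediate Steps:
y = 85
178*y = 178*85 = 15130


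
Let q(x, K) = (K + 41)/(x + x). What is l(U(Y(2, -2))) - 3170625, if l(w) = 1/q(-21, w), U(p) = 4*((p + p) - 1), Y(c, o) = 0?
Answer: -117313167/37 ≈ -3.1706e+6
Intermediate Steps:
q(x, K) = (41 + K)/(2*x) (q(x, K) = (41 + K)/((2*x)) = (41 + K)*(1/(2*x)) = (41 + K)/(2*x))
U(p) = -4 + 8*p (U(p) = 4*(2*p - 1) = 4*(-1 + 2*p) = -4 + 8*p)
l(w) = 1/(-41/42 - w/42) (l(w) = 1/((1/2)*(41 + w)/(-21)) = 1/((1/2)*(-1/21)*(41 + w)) = 1/(-41/42 - w/42))
l(U(Y(2, -2))) - 3170625 = 42/(-41 - (-4 + 8*0)) - 3170625 = 42/(-41 - (-4 + 0)) - 3170625 = 42/(-41 - 1*(-4)) - 3170625 = 42/(-41 + 4) - 3170625 = 42/(-37) - 3170625 = 42*(-1/37) - 3170625 = -42/37 - 3170625 = -117313167/37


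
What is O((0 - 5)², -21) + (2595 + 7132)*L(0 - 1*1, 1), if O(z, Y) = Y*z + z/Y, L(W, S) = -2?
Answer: -419584/21 ≈ -19980.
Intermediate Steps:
O((0 - 5)², -21) + (2595 + 7132)*L(0 - 1*1, 1) = (-21*(0 - 5)² + (0 - 5)²/(-21)) + (2595 + 7132)*(-2) = (-21*(-5)² + (-5)²*(-1/21)) + 9727*(-2) = (-21*25 + 25*(-1/21)) - 19454 = (-525 - 25/21) - 19454 = -11050/21 - 19454 = -419584/21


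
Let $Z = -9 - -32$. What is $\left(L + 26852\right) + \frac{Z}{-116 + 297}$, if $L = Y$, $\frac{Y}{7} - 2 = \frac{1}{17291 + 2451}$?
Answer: $\frac{96000786865}{3573302} \approx 26866.0$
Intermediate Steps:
$Y = \frac{276395}{19742}$ ($Y = 14 + \frac{7}{17291 + 2451} = 14 + \frac{7}{19742} = \frac{276395}{19742} \approx 14.0$)
$L = \frac{276395}{19742} \approx 14.0$
$Z = 23$ ($Z = -9 + 32 = 23$)
$\left(L + 26852\right) + \frac{Z}{-116 + 297} = \left(\frac{276395}{19742} + 26852\right) + \frac{23}{-116 + 297} = \frac{530388579}{19742} + \frac{23}{181} = \frac{96000786865}{3573302}$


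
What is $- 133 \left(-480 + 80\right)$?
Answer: $53200$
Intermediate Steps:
$- 133 \left(-480 + 80\right) = \left(-133\right) \left(-400\right) = 53200$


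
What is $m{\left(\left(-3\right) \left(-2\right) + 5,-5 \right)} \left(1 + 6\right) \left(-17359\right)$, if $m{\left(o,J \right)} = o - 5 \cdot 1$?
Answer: $-729078$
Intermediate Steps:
$m{\left(o,J \right)} = -5 + o$ ($m{\left(o,J \right)} = o - 5 = -5 + o$)
$m{\left(\left(-3\right) \left(-2\right) + 5,-5 \right)} \left(1 + 6\right) \left(-17359\right) = \left(-5 + \left(\left(-3\right) \left(-2\right) + 5\right)\right) \left(1 + 6\right) \left(-17359\right) = \left(-5 + \left(6 + 5\right)\right) 7 \left(-17359\right) = \left(-5 + 11\right) 7 \left(-17359\right) = 6 \cdot 7 \left(-17359\right) = 42 \left(-17359\right) = -729078$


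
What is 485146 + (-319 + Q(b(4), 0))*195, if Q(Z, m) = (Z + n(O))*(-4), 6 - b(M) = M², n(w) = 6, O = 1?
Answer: 426061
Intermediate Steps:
b(M) = 6 - M²
Q(Z, m) = -24 - 4*Z (Q(Z, m) = (Z + 6)*(-4) = (6 + Z)*(-4) = -24 - 4*Z)
485146 + (-319 + Q(b(4), 0))*195 = 485146 + (-319 + (-24 - 4*(6 - 1*4²)))*195 = 485146 + (-319 + (-24 - 4*(6 - 1*16)))*195 = 485146 + (-319 + (-24 - 4*(6 - 16)))*195 = 485146 + (-319 + (-24 - 4*(-10)))*195 = 485146 + (-319 + (-24 + 40))*195 = 485146 + (-319 + 16)*195 = 485146 - 303*195 = 485146 - 59085 = 426061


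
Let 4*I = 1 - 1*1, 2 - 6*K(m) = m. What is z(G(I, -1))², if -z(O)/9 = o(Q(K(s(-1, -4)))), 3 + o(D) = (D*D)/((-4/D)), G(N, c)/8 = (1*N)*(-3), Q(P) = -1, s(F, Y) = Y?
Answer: 9801/16 ≈ 612.56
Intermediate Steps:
K(m) = ⅓ - m/6
I = 0 (I = (1 - 1*1)/4 = (1 - 1)/4 = (¼)*0 = 0)
G(N, c) = -24*N (G(N, c) = 8*((1*N)*(-3)) = 8*(N*(-3)) = 8*(-3*N) = -24*N)
o(D) = -3 - D³/4 (o(D) = -3 + (D*D)/((-4/D)) = -3 + D²*(-D/4) = -3 - D³/4)
z(O) = 99/4 (z(O) = -9*(-3 - ¼*(-1)³) = -9*(-3 - ¼*(-1)) = -9*(-3 + ¼) = -9*(-11/4) = 99/4)
z(G(I, -1))² = (99/4)² = 9801/16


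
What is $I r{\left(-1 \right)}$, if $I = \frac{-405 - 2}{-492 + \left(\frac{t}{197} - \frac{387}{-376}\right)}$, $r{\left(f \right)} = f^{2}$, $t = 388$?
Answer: $\frac{30147304}{36221297} \approx 0.83231$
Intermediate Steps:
$I = \frac{30147304}{36221297}$ ($I = \frac{-405 - 2}{-492 + \left(\frac{388}{197} - \frac{387}{-376}\right)} = - \frac{407}{-492 + \left(388 \cdot \frac{1}{197} - - \frac{387}{376}\right)} = - \frac{407}{-492 + \left(\frac{388}{197} + \frac{387}{376}\right)} = - \frac{407}{-492 + \frac{222127}{74072}} = - \frac{407}{- \frac{36221297}{74072}} = \left(-407\right) \left(- \frac{74072}{36221297}\right) = \frac{30147304}{36221297} \approx 0.83231$)
$I r{\left(-1 \right)} = \frac{30147304 \left(-1\right)^{2}}{36221297} = \frac{30147304}{36221297} \cdot 1 = \frac{30147304}{36221297}$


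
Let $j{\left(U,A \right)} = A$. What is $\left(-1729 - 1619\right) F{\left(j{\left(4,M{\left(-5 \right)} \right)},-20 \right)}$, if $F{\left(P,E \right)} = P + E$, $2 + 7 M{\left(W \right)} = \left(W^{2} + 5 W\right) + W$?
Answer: $70308$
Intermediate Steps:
$M{\left(W \right)} = - \frac{2}{7} + \frac{W^{2}}{7} + \frac{6 W}{7}$ ($M{\left(W \right)} = - \frac{2}{7} + \frac{\left(W^{2} + 5 W\right) + W}{7} = - \frac{2}{7} + \frac{W^{2} + 6 W}{7} = - \frac{2}{7} + \left(\frac{W^{2}}{7} + \frac{6 W}{7}\right) = - \frac{2}{7} + \frac{W^{2}}{7} + \frac{6 W}{7}$)
$F{\left(P,E \right)} = E + P$
$\left(-1729 - 1619\right) F{\left(j{\left(4,M{\left(-5 \right)} \right)},-20 \right)} = \left(-1729 - 1619\right) \left(-20 + \left(- \frac{2}{7} + \frac{\left(-5\right)^{2}}{7} + \frac{6}{7} \left(-5\right)\right)\right) = - 3348 \left(-20 - 1\right) = \left(-3348\right) \left(-21\right) = 70308$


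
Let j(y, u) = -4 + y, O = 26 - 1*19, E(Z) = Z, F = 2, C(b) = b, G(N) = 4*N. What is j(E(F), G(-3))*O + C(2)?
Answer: -12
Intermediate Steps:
O = 7 (O = 26 - 19 = 7)
j(E(F), G(-3))*O + C(2) = (-4 + 2)*7 + 2 = -2*7 + 2 = -14 + 2 = -12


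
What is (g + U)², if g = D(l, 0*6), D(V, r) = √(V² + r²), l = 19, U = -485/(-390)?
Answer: 2493241/6084 ≈ 409.80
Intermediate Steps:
U = 97/78 (U = -485*(-1/390) = 97/78 ≈ 1.2436)
g = 19 (g = √(19² + (0*6)²) = √(361 + 0²) = √(361 + 0) = √361 = 19)
(g + U)² = (19 + 97/78)² = (1579/78)² = 2493241/6084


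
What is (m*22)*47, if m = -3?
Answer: -3102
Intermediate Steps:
(m*22)*47 = -3*22*47 = -66*47 = -3102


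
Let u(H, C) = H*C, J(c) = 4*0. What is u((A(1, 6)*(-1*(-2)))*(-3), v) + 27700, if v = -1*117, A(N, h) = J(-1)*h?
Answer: 27700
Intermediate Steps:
J(c) = 0
A(N, h) = 0 (A(N, h) = 0*h = 0)
v = -117
u(H, C) = C*H
u((A(1, 6)*(-1*(-2)))*(-3), v) + 27700 = -117*0*(-1*(-2))*(-3) + 27700 = -117*0*2*(-3) + 27700 = -0*(-3) + 27700 = -117*0 + 27700 = 0 + 27700 = 27700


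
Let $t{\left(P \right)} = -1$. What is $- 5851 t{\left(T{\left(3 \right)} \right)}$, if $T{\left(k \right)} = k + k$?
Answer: $5851$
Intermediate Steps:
$T{\left(k \right)} = 2 k$
$- 5851 t{\left(T{\left(3 \right)} \right)} = \left(-5851\right) \left(-1\right) = 5851$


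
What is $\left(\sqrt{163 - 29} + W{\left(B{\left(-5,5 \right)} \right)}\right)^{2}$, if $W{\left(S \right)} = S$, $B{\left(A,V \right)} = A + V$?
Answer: $134$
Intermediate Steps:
$\left(\sqrt{163 - 29} + W{\left(B{\left(-5,5 \right)} \right)}\right)^{2} = \left(\sqrt{163 - 29} + \left(-5 + 5\right)\right)^{2} = \left(\sqrt{134} + 0\right)^{2} = \left(\sqrt{134}\right)^{2} = 134$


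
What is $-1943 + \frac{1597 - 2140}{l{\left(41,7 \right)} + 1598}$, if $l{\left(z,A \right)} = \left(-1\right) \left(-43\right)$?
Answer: $- \frac{1063002}{547} \approx -1943.3$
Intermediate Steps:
$l{\left(z,A \right)} = 43$
$-1943 + \frac{1597 - 2140}{l{\left(41,7 \right)} + 1598} = -1943 + \frac{1597 - 2140}{43 + 1598} = -1943 - \frac{543}{1641} = -1943 - \frac{181}{547} = - \frac{1063002}{547}$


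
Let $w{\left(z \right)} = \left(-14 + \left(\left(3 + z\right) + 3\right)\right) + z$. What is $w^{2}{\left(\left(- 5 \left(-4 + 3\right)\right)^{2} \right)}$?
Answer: $1764$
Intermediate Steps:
$w{\left(z \right)} = -8 + 2 z$ ($w{\left(z \right)} = \left(-14 + \left(6 + z\right)\right) + z = \left(-8 + z\right) + z = -8 + 2 z$)
$w^{2}{\left(\left(- 5 \left(-4 + 3\right)\right)^{2} \right)} = \left(-8 + 2 \left(- 5 \left(-4 + 3\right)\right)^{2}\right)^{2} = \left(-8 + 2 \left(\left(-5\right) \left(-1\right)\right)^{2}\right)^{2} = \left(-8 + 2 \cdot 5^{2}\right)^{2} = \left(-8 + 2 \cdot 25\right)^{2} = \left(-8 + 50\right)^{2} = 42^{2} = 1764$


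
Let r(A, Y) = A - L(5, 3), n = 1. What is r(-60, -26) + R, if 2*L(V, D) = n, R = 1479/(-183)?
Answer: -8367/122 ≈ -68.582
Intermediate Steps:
R = -493/61 (R = 1479*(-1/183) = -493/61 ≈ -8.0820)
L(V, D) = 1/2 (L(V, D) = (1/2)*1 = 1/2)
r(A, Y) = -1/2 + A (r(A, Y) = A - 1*1/2 = A - 1/2 = -1/2 + A)
r(-60, -26) + R = (-1/2 - 60) - 493/61 = -121/2 - 493/61 = -8367/122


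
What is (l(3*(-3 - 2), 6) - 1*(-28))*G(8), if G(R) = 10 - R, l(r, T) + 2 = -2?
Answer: 48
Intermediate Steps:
l(r, T) = -4 (l(r, T) = -2 - 2 = -4)
(l(3*(-3 - 2), 6) - 1*(-28))*G(8) = (-4 - 1*(-28))*(10 - 1*8) = (-4 + 28)*(10 - 8) = 24*2 = 48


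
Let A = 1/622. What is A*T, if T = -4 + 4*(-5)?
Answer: -12/311 ≈ -0.038585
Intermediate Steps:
A = 1/622 ≈ 0.0016077
T = -24 (T = -4 - 20 = -24)
A*T = (1/622)*(-24) = -12/311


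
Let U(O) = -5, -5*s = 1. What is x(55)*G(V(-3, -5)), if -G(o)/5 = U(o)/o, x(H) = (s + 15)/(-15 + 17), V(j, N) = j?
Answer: -185/3 ≈ -61.667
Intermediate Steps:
s = -⅕ (s = -⅕*1 = -⅕ ≈ -0.20000)
x(H) = 37/5 (x(H) = (-⅕ + 15)/(-15 + 17) = (74/5)/2 = (74/5)*(½) = 37/5)
G(o) = 25/o (G(o) = -(-25)/o = 25/o)
x(55)*G(V(-3, -5)) = 37*(25/(-3))/5 = 37*(25*(-⅓))/5 = (37/5)*(-25/3) = -185/3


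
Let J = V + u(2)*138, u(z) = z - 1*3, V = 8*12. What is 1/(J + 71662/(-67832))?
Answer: -33916/1460303 ≈ -0.023225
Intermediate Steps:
V = 96
u(z) = -3 + z (u(z) = z - 3 = -3 + z)
J = -42 (J = 96 + (-3 + 2)*138 = 96 - 1*138 = 96 - 138 = -42)
1/(J + 71662/(-67832)) = 1/(-42 + 71662/(-67832)) = 1/(-42 + 71662*(-1/67832)) = 1/(-42 - 35831/33916) = 1/(-1460303/33916) = -33916/1460303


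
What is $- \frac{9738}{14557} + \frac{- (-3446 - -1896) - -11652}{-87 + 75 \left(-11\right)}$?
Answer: $- \frac{100531285}{6637992} \approx -15.145$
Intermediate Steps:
$- \frac{9738}{14557} + \frac{- (-3446 - -1896) - -11652}{-87 + 75 \left(-11\right)} = \left(-9738\right) \frac{1}{14557} + \frac{- (-3446 + 1896) + 11652}{-87 - 825} = - \frac{9738}{14557} + \frac{\left(-1\right) \left(-1550\right) + 11652}{-912} = - \frac{9738}{14557} + \left(1550 + 11652\right) \left(- \frac{1}{912}\right) = - \frac{9738}{14557} + 13202 \left(- \frac{1}{912}\right) = - \frac{9738}{14557} - \frac{6601}{456} = - \frac{100531285}{6637992}$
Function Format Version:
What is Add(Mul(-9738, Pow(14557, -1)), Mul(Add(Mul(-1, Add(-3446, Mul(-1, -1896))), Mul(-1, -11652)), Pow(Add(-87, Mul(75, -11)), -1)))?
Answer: Rational(-100531285, 6637992) ≈ -15.145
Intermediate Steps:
Add(Mul(-9738, Pow(14557, -1)), Mul(Add(Mul(-1, Add(-3446, Mul(-1, -1896))), Mul(-1, -11652)), Pow(Add(-87, Mul(75, -11)), -1))) = Add(Mul(-9738, Rational(1, 14557)), Mul(Add(Mul(-1, Add(-3446, 1896)), 11652), Pow(Add(-87, -825), -1))) = Add(Rational(-9738, 14557), Mul(Add(Mul(-1, -1550), 11652), Pow(-912, -1))) = Add(Rational(-9738, 14557), Mul(Add(1550, 11652), Rational(-1, 912))) = Add(Rational(-9738, 14557), Mul(13202, Rational(-1, 912))) = Add(Rational(-9738, 14557), Rational(-6601, 456)) = Rational(-100531285, 6637992)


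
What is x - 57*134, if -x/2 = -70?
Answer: -7498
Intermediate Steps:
x = 140 (x = -2*(-70) = 140)
x - 57*134 = 140 - 57*134 = 140 - 7638 = -7498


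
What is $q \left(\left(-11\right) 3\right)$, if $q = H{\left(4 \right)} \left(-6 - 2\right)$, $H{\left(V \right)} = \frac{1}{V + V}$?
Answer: $33$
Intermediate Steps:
$H{\left(V \right)} = \frac{1}{2 V}$
$q = -1$ ($q = \frac{1}{2 \cdot 4} \left(-6 - 2\right) = \frac{1}{2} \cdot \frac{1}{4} \left(-8\right) = \frac{1}{8} \left(-8\right) = -1$)
$q \left(\left(-11\right) 3\right) = - \left(-11\right) 3 = \left(-1\right) \left(-33\right) = 33$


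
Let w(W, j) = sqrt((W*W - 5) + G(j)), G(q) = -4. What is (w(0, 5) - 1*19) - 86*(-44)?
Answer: 3765 + 3*I ≈ 3765.0 + 3.0*I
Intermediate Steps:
w(W, j) = sqrt(-9 + W**2) (w(W, j) = sqrt((W*W - 5) - 4) = sqrt((W**2 - 5) - 4) = sqrt((-5 + W**2) - 4) = sqrt(-9 + W**2))
(w(0, 5) - 1*19) - 86*(-44) = (sqrt(-9 + 0**2) - 1*19) - 86*(-44) = (sqrt(-9 + 0) - 19) + 3784 = (sqrt(-9) - 19) + 3784 = (3*I - 19) + 3784 = (-19 + 3*I) + 3784 = 3765 + 3*I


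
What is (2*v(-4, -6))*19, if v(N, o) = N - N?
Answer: 0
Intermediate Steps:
v(N, o) = 0
(2*v(-4, -6))*19 = (2*0)*19 = 0*19 = 0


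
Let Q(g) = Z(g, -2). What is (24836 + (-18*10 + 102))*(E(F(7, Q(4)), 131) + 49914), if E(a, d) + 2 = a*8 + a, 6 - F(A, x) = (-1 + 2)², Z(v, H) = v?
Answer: 1236835406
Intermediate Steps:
Q(g) = g
F(A, x) = 5 (F(A, x) = 6 - (-1 + 2)² = 6 - 1*1² = 6 - 1*1 = 6 - 1 = 5)
E(a, d) = -2 + 9*a (E(a, d) = -2 + (a*8 + a) = -2 + (8*a + a) = -2 + 9*a)
(24836 + (-18*10 + 102))*(E(F(7, Q(4)), 131) + 49914) = (24836 + (-18*10 + 102))*((-2 + 9*5) + 49914) = (24836 + (-180 + 102))*((-2 + 45) + 49914) = (24836 - 78)*(43 + 49914) = 24758*49957 = 1236835406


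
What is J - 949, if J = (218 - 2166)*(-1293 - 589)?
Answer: 3665187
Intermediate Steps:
J = 3666136 (J = -1948*(-1882) = 3666136)
J - 949 = 3666136 - 949 = 3665187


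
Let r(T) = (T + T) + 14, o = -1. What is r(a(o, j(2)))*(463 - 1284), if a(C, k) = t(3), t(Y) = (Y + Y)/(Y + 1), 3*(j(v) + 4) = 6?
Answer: -13957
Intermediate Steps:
j(v) = -2 (j(v) = -4 + (⅓)*6 = -4 + 2 = -2)
t(Y) = 2*Y/(1 + Y) (t(Y) = (2*Y)/(1 + Y) = 2*Y/(1 + Y))
a(C, k) = 3/2 (a(C, k) = 2*3/(1 + 3) = 2*3/4 = 2*3*(¼) = 3/2)
r(T) = 14 + 2*T (r(T) = 2*T + 14 = 14 + 2*T)
r(a(o, j(2)))*(463 - 1284) = (14 + 2*(3/2))*(463 - 1284) = (14 + 3)*(-821) = 17*(-821) = -13957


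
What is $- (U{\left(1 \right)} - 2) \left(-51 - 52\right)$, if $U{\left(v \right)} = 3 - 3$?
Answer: $-206$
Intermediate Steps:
$U{\left(v \right)} = 0$
$- (U{\left(1 \right)} - 2) \left(-51 - 52\right) = - (0 - 2) \left(-51 - 52\right) = \left(-1\right) \left(-2\right) \left(-103\right) = 2 \left(-103\right) = -206$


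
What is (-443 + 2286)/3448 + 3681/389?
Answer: 13409015/1341272 ≈ 9.9972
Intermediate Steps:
(-443 + 2286)/3448 + 3681/389 = 1843*(1/3448) + 3681*(1/389) = 1843/3448 + 3681/389 = 13409015/1341272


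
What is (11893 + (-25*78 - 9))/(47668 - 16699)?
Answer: 9934/30969 ≈ 0.32077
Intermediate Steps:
(11893 + (-25*78 - 9))/(47668 - 16699) = (11893 + (-1950 - 9))/30969 = (11893 - 1959)*(1/30969) = 9934*(1/30969) = 9934/30969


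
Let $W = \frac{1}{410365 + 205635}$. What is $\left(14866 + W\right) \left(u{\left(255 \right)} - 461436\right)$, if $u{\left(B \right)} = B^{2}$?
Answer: $- \frac{3630116290812411}{616000} \approx -5.893 \cdot 10^{9}$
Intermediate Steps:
$W = \frac{1}{616000} \approx 1.6234 \cdot 10^{-6}$
$\left(14866 + W\right) \left(u{\left(255 \right)} - 461436\right) = \left(14866 + \frac{1}{616000}\right) \left(255^{2} - 461436\right) = \frac{9157456001 \left(65025 - 461436\right)}{616000} = \frac{9157456001}{616000} \left(-396411\right) = - \frac{3630116290812411}{616000}$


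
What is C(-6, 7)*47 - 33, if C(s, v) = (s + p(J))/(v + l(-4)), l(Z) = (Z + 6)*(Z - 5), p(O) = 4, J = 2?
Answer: -269/11 ≈ -24.455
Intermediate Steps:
l(Z) = (-5 + Z)*(6 + Z) (l(Z) = (6 + Z)*(-5 + Z) = (-5 + Z)*(6 + Z))
C(s, v) = (4 + s)/(-18 + v) (C(s, v) = (s + 4)/(v + (-30 - 4 + (-4)²)) = (4 + s)/(v + (-30 - 4 + 16)) = (4 + s)/(v - 18) = (4 + s)/(-18 + v))
C(-6, 7)*47 - 33 = ((4 - 6)/(-18 + 7))*47 - 33 = (-2/(-11))*47 - 33 = -1/11*(-2)*47 - 33 = (2/11)*47 - 33 = 94/11 - 33 = -269/11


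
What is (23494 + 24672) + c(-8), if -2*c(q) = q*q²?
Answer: 48422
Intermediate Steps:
c(q) = -q³/2 (c(q) = -q*q²/2 = -q³/2)
(23494 + 24672) + c(-8) = (23494 + 24672) - ½*(-8)³ = 48166 - ½*(-512) = 48166 + 256 = 48422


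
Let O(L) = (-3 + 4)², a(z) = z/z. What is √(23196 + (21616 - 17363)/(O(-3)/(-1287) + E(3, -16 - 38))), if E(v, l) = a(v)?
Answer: 7*√926541138/1286 ≈ 165.69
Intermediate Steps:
a(z) = 1
E(v, l) = 1
O(L) = 1 (O(L) = 1² = 1)
√(23196 + (21616 - 17363)/(O(-3)/(-1287) + E(3, -16 - 38))) = √(23196 + (21616 - 17363)/(1/(-1287) + 1)) = √(23196 + 4253/(1*(-1/1287) + 1)) = √(23196 + 4253/(-1/1287 + 1)) = √(23196 + 4253/(1286/1287)) = √(23196 + 4253*(1287/1286)) = √(23196 + 5473611/1286) = √(35303667/1286) = 7*√926541138/1286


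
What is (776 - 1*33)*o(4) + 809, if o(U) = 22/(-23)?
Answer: 2261/23 ≈ 98.304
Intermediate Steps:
o(U) = -22/23 (o(U) = 22*(-1/23) = -22/23)
(776 - 1*33)*o(4) + 809 = (776 - 1*33)*(-22/23) + 809 = (776 - 33)*(-22/23) + 809 = 743*(-22/23) + 809 = -16346/23 + 809 = 2261/23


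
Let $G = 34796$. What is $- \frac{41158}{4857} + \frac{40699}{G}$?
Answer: $- \frac{1234458725}{169004172} \approx -7.3043$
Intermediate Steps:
$- \frac{41158}{4857} + \frac{40699}{G} = - \frac{41158}{4857} + \frac{40699}{34796} = - \frac{1234458725}{169004172}$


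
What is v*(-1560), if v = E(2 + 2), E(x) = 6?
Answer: -9360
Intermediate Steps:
v = 6
v*(-1560) = 6*(-1560) = -9360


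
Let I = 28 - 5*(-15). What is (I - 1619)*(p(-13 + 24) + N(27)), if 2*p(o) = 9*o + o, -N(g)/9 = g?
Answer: 285008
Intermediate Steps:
N(g) = -9*g
p(o) = 5*o (p(o) = (9*o + o)/2 = (10*o)/2 = 5*o)
I = 103 (I = 28 + 75 = 103)
(I - 1619)*(p(-13 + 24) + N(27)) = (103 - 1619)*(5*(-13 + 24) - 9*27) = -1516*(5*11 - 243) = -1516*(55 - 243) = -1516*(-188) = 285008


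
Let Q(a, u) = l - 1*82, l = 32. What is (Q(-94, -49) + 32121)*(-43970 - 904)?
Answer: -1439154054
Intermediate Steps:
Q(a, u) = -50 (Q(a, u) = 32 - 1*82 = 32 - 82 = -50)
(Q(-94, -49) + 32121)*(-43970 - 904) = (-50 + 32121)*(-43970 - 904) = 32071*(-44874) = -1439154054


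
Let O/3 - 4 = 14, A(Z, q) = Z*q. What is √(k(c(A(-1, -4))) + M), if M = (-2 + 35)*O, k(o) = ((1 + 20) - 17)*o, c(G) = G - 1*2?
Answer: √1790 ≈ 42.308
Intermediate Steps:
O = 54 (O = 12 + 3*14 = 12 + 42 = 54)
c(G) = -2 + G (c(G) = G - 2 = -2 + G)
k(o) = 4*o (k(o) = (21 - 17)*o = 4*o)
M = 1782 (M = (-2 + 35)*54 = 33*54 = 1782)
√(k(c(A(-1, -4))) + M) = √(4*(-2 - 1*(-4)) + 1782) = √(4*(-2 + 4) + 1782) = √(4*2 + 1782) = √(8 + 1782) = √1790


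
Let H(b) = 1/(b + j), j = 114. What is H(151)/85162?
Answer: 1/22567930 ≈ 4.4311e-8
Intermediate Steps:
H(b) = 1/(114 + b) (H(b) = 1/(b + 114) = 1/(114 + b))
H(151)/85162 = 1/((114 + 151)*85162) = (1/85162)/265 = (1/265)*(1/85162) = 1/22567930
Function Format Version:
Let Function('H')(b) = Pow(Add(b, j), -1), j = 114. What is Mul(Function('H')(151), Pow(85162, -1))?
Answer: Rational(1, 22567930) ≈ 4.4311e-8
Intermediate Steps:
Function('H')(b) = Pow(Add(114, b), -1) (Function('H')(b) = Pow(Add(b, 114), -1) = Pow(Add(114, b), -1))
Mul(Function('H')(151), Pow(85162, -1)) = Mul(Pow(Add(114, 151), -1), Pow(85162, -1)) = Mul(Pow(265, -1), Rational(1, 85162)) = Mul(Rational(1, 265), Rational(1, 85162)) = Rational(1, 22567930)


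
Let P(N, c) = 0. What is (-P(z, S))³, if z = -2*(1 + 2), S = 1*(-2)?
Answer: 0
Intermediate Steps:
S = -2
z = -6 (z = -2*3 = -6)
(-P(z, S))³ = (-1*0)³ = 0³ = 0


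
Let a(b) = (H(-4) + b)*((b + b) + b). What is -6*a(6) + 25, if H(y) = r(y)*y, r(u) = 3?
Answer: 673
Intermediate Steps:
H(y) = 3*y
a(b) = 3*b*(-12 + b) (a(b) = (3*(-4) + b)*((b + b) + b) = (-12 + b)*(2*b + b) = (-12 + b)*(3*b) = 3*b*(-12 + b))
-6*a(6) + 25 = -18*6*(-12 + 6) + 25 = -18*6*(-6) + 25 = -6*(-108) + 25 = 648 + 25 = 673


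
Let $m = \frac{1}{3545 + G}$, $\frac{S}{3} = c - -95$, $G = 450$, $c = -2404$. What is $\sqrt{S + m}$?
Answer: $\frac{2 i \sqrt{27638772295}}{3995} \approx 83.229 i$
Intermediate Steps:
$S = -6927$ ($S = 3 \left(-2404 - -95\right) = 3 \left(-2404 + 95\right) = 3 \left(-2309\right) = -6927$)
$m = \frac{1}{3995}$ ($m = \frac{1}{3545 + 450} = \frac{1}{3995} \approx 0.00025031$)
$\sqrt{S + m} = \sqrt{-6927 + \frac{1}{3995}} = \sqrt{- \frac{27673364}{3995}} = \frac{2 i \sqrt{27638772295}}{3995}$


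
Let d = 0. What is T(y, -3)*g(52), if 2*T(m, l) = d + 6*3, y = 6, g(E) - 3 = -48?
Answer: -405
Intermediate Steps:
g(E) = -45 (g(E) = 3 - 48 = -45)
T(m, l) = 9 (T(m, l) = (0 + 6*3)/2 = (0 + 18)/2 = (½)*18 = 9)
T(y, -3)*g(52) = 9*(-45) = -405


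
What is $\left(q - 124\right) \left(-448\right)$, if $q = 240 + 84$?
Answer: $-89600$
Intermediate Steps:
$q = 324$
$\left(q - 124\right) \left(-448\right) = \left(324 - 124\right) \left(-448\right) = 200 \left(-448\right) = -89600$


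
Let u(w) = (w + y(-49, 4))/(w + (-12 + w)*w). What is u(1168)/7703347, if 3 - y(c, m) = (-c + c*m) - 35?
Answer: 1353/10410118255472 ≈ 1.2997e-10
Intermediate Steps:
y(c, m) = 38 + c - c*m (y(c, m) = 3 - ((-c + c*m) - 35) = 3 - (-35 - c + c*m) = 3 + (35 + c - c*m) = 38 + c - c*m)
u(w) = (185 + w)/(w + w*(-12 + w)) (u(w) = (w + (38 - 49 - 1*(-49)*4))/(w + (-12 + w)*w) = (w + (38 - 49 + 196))/(w + w*(-12 + w)) = (w + 185)/(w + w*(-12 + w)) = (185 + w)/(w + w*(-12 + w)))
u(1168)/7703347 = ((185 + 1168)/(1168*(-11 + 1168)))/7703347 = ((1/1168)*1353/1157)*(1/7703347) = ((1/1168)*(1/1157)*1353)*(1/7703347) = (1353/1351376)*(1/7703347) = 1353/10410118255472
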